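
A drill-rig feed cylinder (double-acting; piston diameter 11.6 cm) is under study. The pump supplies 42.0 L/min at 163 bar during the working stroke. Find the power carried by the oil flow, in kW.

W ≈ 11.4 kW

Hydraulic power = P × Q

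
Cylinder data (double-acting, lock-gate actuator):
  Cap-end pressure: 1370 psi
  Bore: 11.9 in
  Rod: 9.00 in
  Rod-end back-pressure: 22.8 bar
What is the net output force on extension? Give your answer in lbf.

Cap-side area A_cap = π/4 × (11.9 in)² = 111.2 in^2
Rod-side annular area A_ann = π/4 × (11.9² − 9.00²) = 47.60 in^2
Net thrust = P_cap·A_cap − P_rod·A_ann = 1.524e5 lbf − 15740 lbf

F ≈ 1.37e5 lbf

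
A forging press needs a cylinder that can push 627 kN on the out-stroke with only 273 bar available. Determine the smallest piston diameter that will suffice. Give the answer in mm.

Extension force acts on the full piston face: F = P × (π/4)D².
D = √(4F / (πP)) = √(4 × 627 kN / (π × 273 bar))

D ≈ 171 mm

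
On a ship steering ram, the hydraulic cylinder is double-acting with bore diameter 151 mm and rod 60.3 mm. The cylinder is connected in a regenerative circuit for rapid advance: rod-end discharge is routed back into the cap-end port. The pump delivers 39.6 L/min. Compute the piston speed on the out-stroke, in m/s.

In regeneration the rod-end outflow joins the pump flow into the cap end, so the net volume the pump must supply per unit advance equals the rod cross-section area.
Rod cross-section A_rod = π/4 × (60.3 mm)² = 2856 mm^2
v = Q_pump / A_rod

v ≈ 0.231 m/s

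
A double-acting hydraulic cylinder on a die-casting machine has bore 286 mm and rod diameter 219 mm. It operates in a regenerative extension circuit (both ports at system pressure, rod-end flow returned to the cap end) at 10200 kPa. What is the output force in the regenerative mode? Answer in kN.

With equal pressure on both faces, forces on the annular region cancel; the net push is pressure × rod cross-section.
Rod cross-section A_rod = π/4 × (219 mm)² = 37670 mm^2
F = P × A_rod

F ≈ 384 kN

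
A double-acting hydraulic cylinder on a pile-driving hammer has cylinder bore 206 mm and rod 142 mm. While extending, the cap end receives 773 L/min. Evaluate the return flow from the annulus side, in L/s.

Q_out ≈ 6.76 L/s

Cap-side area A_cap = π/4 × (206 mm)² = 33330 mm^2
Rod-side annular area A_ann = π/4 × (206² − 142²) = 17490 mm^2
Piston speed v = Q_in/A_cap; rod-end outflow Q_out = v × A_ann = Q_in × A_ann/A_cap.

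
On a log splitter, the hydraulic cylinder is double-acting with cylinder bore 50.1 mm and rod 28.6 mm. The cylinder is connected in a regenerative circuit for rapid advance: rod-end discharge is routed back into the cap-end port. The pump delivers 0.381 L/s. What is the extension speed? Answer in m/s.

v ≈ 0.593 m/s

In regeneration the rod-end outflow joins the pump flow into the cap end, so the net volume the pump must supply per unit advance equals the rod cross-section area.
Rod cross-section A_rod = π/4 × (28.6 mm)² = 642.4 mm^2
v = Q_pump / A_rod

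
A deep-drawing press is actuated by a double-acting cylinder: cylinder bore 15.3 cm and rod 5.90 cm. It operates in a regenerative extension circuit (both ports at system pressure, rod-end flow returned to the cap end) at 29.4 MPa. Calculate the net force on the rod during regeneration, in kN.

With equal pressure on both faces, forces on the annular region cancel; the net push is pressure × rod cross-section.
Rod cross-section A_rod = π/4 × (5.90 cm)² = 27.34 cm^2
F = P × A_rod

F ≈ 80.4 kN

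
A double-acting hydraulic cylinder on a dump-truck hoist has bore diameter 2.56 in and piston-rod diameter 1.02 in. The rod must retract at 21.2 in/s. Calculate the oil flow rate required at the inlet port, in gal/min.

Rod-side annular area A_ann = π/4 × (2.56² − 1.02²) = 4.330 in^2
Q = A × v

Q ≈ 23.8 gal/min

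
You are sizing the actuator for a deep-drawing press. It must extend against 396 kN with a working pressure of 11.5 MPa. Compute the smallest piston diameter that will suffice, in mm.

D ≈ 209 mm

Extension force acts on the full piston face: F = P × (π/4)D².
D = √(4F / (πP)) = √(4 × 396 kN / (π × 11.5 MPa))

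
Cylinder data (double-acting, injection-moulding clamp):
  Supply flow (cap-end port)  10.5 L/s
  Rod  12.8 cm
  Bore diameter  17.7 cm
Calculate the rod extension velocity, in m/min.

Cap-side area A_cap = π/4 × (17.7 cm)² = 246.1 cm^2
v = Q / A

v ≈ 25.6 m/min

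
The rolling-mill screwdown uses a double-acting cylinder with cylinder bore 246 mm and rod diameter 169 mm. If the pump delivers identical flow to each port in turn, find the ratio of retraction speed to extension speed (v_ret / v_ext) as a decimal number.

Cap-side area A_cap = π/4 × (246 mm)² = 47530 mm^2
Rod-side annular area A_ann = π/4 × (246² − 169²) = 25100 mm^2
For equal Q, v ∝ 1/A, so v_ret/v_ext = A_cap/A_ann.

v_ret/v_ext ≈ 1.89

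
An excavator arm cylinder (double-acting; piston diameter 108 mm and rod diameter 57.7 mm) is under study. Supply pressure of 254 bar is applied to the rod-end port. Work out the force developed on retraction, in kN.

Rod-side annular area A_ann = π/4 × (108² − 57.7²) = 6546 mm^2
On retraction the pressure acts on the annular area (bore minus rod).
F = P × A_ann

F ≈ 166 kN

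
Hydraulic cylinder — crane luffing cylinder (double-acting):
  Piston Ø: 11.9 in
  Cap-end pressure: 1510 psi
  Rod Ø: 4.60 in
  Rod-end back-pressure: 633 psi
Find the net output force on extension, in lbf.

Cap-side area A_cap = π/4 × (11.9 in)² = 111.2 in^2
Rod-side annular area A_ann = π/4 × (11.9² − 4.60²) = 94.60 in^2
Net thrust = P_cap·A_cap − P_rod·A_ann = 1.679e5 lbf − 59880 lbf

F ≈ 1.08e5 lbf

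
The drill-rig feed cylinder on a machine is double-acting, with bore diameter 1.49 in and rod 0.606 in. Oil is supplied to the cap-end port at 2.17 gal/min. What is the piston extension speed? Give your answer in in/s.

v ≈ 4.79 in/s

Cap-side area A_cap = π/4 × (1.49 in)² = 1.744 in^2
v = Q / A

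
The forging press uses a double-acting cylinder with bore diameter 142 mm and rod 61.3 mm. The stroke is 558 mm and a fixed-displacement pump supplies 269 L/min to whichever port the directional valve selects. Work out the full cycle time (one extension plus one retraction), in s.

t ≈ 3.57 s

Cap-side area A_cap = π/4 × (142 mm)² = 15840 mm^2
Rod-side annular area A_ann = π/4 × (142² − 61.3²) = 12890 mm^2
t_ext = A_cap·L/Q = 1.971 s
t_ret = A_ann·L/Q = 1.604 s
t_cycle = t_ext + t_ret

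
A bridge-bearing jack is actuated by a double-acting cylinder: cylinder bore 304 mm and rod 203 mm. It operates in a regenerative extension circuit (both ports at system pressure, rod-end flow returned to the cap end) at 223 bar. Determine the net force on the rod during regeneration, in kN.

With equal pressure on both faces, forces on the annular region cancel; the net push is pressure × rod cross-section.
Rod cross-section A_rod = π/4 × (203 mm)² = 32370 mm^2
F = P × A_rod

F ≈ 722 kN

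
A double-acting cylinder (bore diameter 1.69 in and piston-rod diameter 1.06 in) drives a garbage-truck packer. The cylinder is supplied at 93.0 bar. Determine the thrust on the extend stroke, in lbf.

F ≈ 3030 lbf

Cap-side area A_cap = π/4 × (1.69 in)² = 2.243 in^2
F = P × A_cap = 93.0 bar × A_cap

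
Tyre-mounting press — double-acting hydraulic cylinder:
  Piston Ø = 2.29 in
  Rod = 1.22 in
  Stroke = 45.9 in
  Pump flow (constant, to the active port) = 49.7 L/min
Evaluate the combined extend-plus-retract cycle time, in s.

t ≈ 6.42 s

Cap-side area A_cap = π/4 × (2.29 in)² = 4.119 in^2
Rod-side annular area A_ann = π/4 × (2.29² − 1.22²) = 2.950 in^2
t_ext = A_cap·L/Q = 3.740 s
t_ret = A_ann·L/Q = 2.678 s
t_cycle = t_ext + t_ret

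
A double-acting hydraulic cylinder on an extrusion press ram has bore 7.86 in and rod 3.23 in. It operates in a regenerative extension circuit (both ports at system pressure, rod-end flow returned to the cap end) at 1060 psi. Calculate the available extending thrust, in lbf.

With equal pressure on both faces, forces on the annular region cancel; the net push is pressure × rod cross-section.
Rod cross-section A_rod = π/4 × (3.23 in)² = 8.194 in^2
F = P × A_rod

F ≈ 8690 lbf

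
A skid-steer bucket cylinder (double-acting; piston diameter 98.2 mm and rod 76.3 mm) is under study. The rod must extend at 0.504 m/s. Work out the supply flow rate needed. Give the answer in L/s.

Q ≈ 3.82 L/s

Cap-side area A_cap = π/4 × (98.2 mm)² = 7574 mm^2
Q = A × v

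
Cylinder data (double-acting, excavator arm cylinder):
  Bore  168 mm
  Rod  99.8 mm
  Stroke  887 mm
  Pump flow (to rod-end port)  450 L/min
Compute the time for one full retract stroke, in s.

Rod-side annular area A_ann = π/4 × (168² − 99.8²) = 14340 mm^2
Swept volume V = A × L; t = V / Q = A·L / Q

t ≈ 1.70 s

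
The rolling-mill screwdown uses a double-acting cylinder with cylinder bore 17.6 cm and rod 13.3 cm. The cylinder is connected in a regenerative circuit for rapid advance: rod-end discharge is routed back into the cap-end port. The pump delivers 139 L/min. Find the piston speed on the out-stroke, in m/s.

In regeneration the rod-end outflow joins the pump flow into the cap end, so the net volume the pump must supply per unit advance equals the rod cross-section area.
Rod cross-section A_rod = π/4 × (13.3 cm)² = 138.9 cm^2
v = Q_pump / A_rod

v ≈ 0.167 m/s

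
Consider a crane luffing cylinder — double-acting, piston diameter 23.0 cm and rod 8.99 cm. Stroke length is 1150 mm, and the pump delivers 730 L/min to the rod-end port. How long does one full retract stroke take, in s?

t ≈ 3.33 s

Rod-side annular area A_ann = π/4 × (23.0² − 8.99²) = 352.0 cm^2
Swept volume V = A × L; t = V / Q = A·L / Q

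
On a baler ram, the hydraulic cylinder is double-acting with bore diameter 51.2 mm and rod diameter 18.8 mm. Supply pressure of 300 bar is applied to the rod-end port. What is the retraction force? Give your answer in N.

Rod-side annular area A_ann = π/4 × (51.2² − 18.8²) = 1781 mm^2
On retraction the pressure acts on the annular area (bore minus rod).
F = P × A_ann

F ≈ 53400 N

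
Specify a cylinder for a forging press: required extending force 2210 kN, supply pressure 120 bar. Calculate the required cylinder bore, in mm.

D ≈ 484 mm

Extension force acts on the full piston face: F = P × (π/4)D².
D = √(4F / (πP)) = √(4 × 2210 kN / (π × 120 bar))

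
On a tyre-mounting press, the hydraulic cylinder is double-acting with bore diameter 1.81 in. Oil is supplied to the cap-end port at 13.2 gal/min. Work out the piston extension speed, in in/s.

Cap-side area A_cap = π/4 × (1.81 in)² = 2.573 in^2
v = Q / A

v ≈ 19.8 in/s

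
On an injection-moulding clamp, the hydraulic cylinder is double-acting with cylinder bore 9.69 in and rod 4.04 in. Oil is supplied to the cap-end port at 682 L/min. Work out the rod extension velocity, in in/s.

v ≈ 9.41 in/s

Cap-side area A_cap = π/4 × (9.69 in)² = 73.75 in^2
v = Q / A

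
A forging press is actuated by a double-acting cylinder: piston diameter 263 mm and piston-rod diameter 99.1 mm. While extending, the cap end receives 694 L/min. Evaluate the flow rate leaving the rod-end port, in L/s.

Q_out ≈ 9.92 L/s

Cap-side area A_cap = π/4 × (263 mm)² = 54330 mm^2
Rod-side annular area A_ann = π/4 × (263² − 99.1²) = 46610 mm^2
Piston speed v = Q_in/A_cap; rod-end outflow Q_out = v × A_ann = Q_in × A_ann/A_cap.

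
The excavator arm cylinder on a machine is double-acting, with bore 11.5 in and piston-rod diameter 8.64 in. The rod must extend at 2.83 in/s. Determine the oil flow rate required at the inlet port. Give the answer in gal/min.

Q ≈ 76.4 gal/min

Cap-side area A_cap = π/4 × (11.5 in)² = 103.9 in^2
Q = A × v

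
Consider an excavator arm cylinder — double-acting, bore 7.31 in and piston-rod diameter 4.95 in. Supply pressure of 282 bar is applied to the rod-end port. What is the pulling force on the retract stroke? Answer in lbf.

F ≈ 92900 lbf

Rod-side annular area A_ann = π/4 × (7.31² − 4.95²) = 22.72 in^2
On retraction the pressure acts on the annular area (bore minus rod).
F = P × A_ann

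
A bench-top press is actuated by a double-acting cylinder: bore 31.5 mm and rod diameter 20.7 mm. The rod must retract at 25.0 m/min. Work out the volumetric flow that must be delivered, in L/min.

Rod-side annular area A_ann = π/4 × (31.5² − 20.7²) = 442.8 mm^2
Q = A × v

Q ≈ 11.1 L/min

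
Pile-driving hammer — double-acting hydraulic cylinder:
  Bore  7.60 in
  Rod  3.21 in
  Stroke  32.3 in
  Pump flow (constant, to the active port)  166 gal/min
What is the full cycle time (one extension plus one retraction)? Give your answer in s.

t ≈ 4.18 s

Cap-side area A_cap = π/4 × (7.60 in)² = 45.36 in^2
Rod-side annular area A_ann = π/4 × (7.60² − 3.21²) = 37.27 in^2
t_ext = A_cap·L/Q = 2.293 s
t_ret = A_ann·L/Q = 1.884 s
t_cycle = t_ext + t_ret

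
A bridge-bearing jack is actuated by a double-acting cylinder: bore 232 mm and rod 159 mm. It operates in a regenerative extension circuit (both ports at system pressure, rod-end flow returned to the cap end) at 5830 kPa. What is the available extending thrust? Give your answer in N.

F ≈ 1.16e5 N

With equal pressure on both faces, forces on the annular region cancel; the net push is pressure × rod cross-section.
Rod cross-section A_rod = π/4 × (159 mm)² = 19860 mm^2
F = P × A_rod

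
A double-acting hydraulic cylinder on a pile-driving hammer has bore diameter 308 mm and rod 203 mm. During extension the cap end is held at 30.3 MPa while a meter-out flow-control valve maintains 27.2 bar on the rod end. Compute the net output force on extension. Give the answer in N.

F ≈ 2.14e6 N

Cap-side area A_cap = π/4 × (308 mm)² = 74510 mm^2
Rod-side annular area A_ann = π/4 × (308² − 203²) = 42140 mm^2
Net thrust = P_cap·A_cap − P_rod·A_ann = 2.258e6 N − 1.146e5 N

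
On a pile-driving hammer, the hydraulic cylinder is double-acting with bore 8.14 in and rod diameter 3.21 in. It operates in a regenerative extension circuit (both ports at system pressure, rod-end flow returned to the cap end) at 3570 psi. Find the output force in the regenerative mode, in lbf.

F ≈ 28900 lbf

With equal pressure on both faces, forces on the annular region cancel; the net push is pressure × rod cross-section.
Rod cross-section A_rod = π/4 × (3.21 in)² = 8.093 in^2
F = P × A_rod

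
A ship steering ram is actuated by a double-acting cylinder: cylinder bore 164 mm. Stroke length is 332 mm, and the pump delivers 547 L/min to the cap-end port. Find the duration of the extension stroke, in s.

Cap-side area A_cap = π/4 × (164 mm)² = 21120 mm^2
Swept volume V = A × L; t = V / Q = A·L / Q

t ≈ 0.769 s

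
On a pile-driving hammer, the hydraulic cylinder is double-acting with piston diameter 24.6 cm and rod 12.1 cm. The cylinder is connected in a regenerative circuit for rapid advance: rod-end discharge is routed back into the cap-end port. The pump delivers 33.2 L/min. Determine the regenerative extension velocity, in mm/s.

In regeneration the rod-end outflow joins the pump flow into the cap end, so the net volume the pump must supply per unit advance equals the rod cross-section area.
Rod cross-section A_rod = π/4 × (12.1 cm)² = 115.0 cm^2
v = Q_pump / A_rod

v ≈ 48.1 mm/s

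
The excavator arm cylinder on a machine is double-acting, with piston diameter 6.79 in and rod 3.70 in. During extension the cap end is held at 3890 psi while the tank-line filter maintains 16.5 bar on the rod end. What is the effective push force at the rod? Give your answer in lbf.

F ≈ 1.35e5 lbf

Cap-side area A_cap = π/4 × (6.79 in)² = 36.21 in^2
Rod-side annular area A_ann = π/4 × (6.79² − 3.70²) = 25.46 in^2
Net thrust = P_cap·A_cap − P_rod·A_ann = 1.409e5 lbf − 6092 lbf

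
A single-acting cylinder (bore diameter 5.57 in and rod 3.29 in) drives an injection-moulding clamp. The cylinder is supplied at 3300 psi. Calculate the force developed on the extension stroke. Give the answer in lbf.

F ≈ 80400 lbf

Cap-side area A_cap = π/4 × (5.57 in)² = 24.37 in^2
F = P × A_cap = 3300 psi × A_cap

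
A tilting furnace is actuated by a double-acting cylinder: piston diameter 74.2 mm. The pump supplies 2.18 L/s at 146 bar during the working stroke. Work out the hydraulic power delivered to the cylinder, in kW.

W ≈ 31.8 kW

Hydraulic power = P × Q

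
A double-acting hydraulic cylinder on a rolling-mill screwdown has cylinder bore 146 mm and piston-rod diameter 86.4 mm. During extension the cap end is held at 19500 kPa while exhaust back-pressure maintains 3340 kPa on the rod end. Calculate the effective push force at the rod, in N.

F ≈ 2.90e5 N

Cap-side area A_cap = π/4 × (146 mm)² = 16740 mm^2
Rod-side annular area A_ann = π/4 × (146² − 86.4²) = 10880 mm^2
Net thrust = P_cap·A_cap − P_rod·A_ann = 3.265e5 N − 36330 N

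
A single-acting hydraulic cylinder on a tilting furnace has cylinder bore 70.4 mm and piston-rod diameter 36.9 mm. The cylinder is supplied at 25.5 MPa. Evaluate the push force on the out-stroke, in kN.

F ≈ 99.3 kN

Cap-side area A_cap = π/4 × (70.4 mm)² = 3893 mm^2
F = P × A_cap = 25.5 MPa × A_cap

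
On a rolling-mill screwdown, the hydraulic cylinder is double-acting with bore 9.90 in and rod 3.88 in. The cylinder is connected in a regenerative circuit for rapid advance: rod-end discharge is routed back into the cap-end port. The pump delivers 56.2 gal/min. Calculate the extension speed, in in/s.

v ≈ 18.3 in/s

In regeneration the rod-end outflow joins the pump flow into the cap end, so the net volume the pump must supply per unit advance equals the rod cross-section area.
Rod cross-section A_rod = π/4 × (3.88 in)² = 11.82 in^2
v = Q_pump / A_rod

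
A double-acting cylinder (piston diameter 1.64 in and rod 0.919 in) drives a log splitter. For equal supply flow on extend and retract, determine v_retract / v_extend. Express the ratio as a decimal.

Cap-side area A_cap = π/4 × (1.64 in)² = 2.112 in^2
Rod-side annular area A_ann = π/4 × (1.64² − 0.919²) = 1.449 in^2
For equal Q, v ∝ 1/A, so v_ret/v_ext = A_cap/A_ann.

v_ret/v_ext ≈ 1.46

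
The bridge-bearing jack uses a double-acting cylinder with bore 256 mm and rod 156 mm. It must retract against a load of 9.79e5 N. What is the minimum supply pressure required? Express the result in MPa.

P ≈ 30.3 MPa

Rod-side annular area A_ann = π/4 × (256² − 156²) = 32360 mm^2
Retraction: pressure acts on the annular area.
P = F / A = 9.79e5 N / A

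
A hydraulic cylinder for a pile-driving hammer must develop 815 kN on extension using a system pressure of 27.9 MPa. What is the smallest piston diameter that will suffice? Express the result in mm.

Extension force acts on the full piston face: F = P × (π/4)D².
D = √(4F / (πP)) = √(4 × 815 kN / (π × 27.9 MPa))

D ≈ 193 mm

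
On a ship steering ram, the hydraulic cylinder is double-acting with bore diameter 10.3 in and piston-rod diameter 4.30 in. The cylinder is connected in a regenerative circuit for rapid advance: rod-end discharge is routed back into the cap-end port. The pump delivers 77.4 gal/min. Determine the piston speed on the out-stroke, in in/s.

v ≈ 20.5 in/s

In regeneration the rod-end outflow joins the pump flow into the cap end, so the net volume the pump must supply per unit advance equals the rod cross-section area.
Rod cross-section A_rod = π/4 × (4.30 in)² = 14.52 in^2
v = Q_pump / A_rod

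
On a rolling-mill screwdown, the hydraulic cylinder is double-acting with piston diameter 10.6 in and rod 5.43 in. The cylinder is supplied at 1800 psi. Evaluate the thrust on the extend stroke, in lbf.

Cap-side area A_cap = π/4 × (10.6 in)² = 88.25 in^2
F = P × A_cap = 1800 psi × A_cap

F ≈ 1.59e5 lbf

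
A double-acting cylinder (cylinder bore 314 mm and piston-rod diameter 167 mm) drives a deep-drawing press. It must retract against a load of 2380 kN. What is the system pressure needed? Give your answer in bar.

P ≈ 429 bar

Rod-side annular area A_ann = π/4 × (314² − 167²) = 55530 mm^2
Retraction: pressure acts on the annular area.
P = F / A = 2380 kN / A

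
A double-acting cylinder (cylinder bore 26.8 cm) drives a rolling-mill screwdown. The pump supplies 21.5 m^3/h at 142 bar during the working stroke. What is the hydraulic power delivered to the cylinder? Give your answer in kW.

W ≈ 84.8 kW

Hydraulic power = P × Q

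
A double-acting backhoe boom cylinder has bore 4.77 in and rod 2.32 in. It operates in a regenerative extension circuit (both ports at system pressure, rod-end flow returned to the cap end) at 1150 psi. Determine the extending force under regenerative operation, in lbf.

F ≈ 4860 lbf

With equal pressure on both faces, forces on the annular region cancel; the net push is pressure × rod cross-section.
Rod cross-section A_rod = π/4 × (2.32 in)² = 4.227 in^2
F = P × A_rod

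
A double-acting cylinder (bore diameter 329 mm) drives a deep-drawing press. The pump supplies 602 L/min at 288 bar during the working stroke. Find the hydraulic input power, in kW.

W ≈ 289 kW

Hydraulic power = P × Q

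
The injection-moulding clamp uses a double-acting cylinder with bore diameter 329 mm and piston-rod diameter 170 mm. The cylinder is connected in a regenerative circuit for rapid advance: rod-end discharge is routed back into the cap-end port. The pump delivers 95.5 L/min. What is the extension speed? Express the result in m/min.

v ≈ 4.21 m/min

In regeneration the rod-end outflow joins the pump flow into the cap end, so the net volume the pump must supply per unit advance equals the rod cross-section area.
Rod cross-section A_rod = π/4 × (170 mm)² = 22700 mm^2
v = Q_pump / A_rod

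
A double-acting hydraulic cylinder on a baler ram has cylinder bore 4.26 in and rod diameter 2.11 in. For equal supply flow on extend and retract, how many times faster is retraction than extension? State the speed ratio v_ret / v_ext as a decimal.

v_ret/v_ext ≈ 1.33

Cap-side area A_cap = π/4 × (4.26 in)² = 14.25 in^2
Rod-side annular area A_ann = π/4 × (4.26² − 2.11²) = 10.76 in^2
For equal Q, v ∝ 1/A, so v_ret/v_ext = A_cap/A_ann.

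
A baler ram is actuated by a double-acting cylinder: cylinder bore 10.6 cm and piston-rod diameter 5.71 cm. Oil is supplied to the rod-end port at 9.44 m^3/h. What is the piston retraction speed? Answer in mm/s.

Rod-side annular area A_ann = π/4 × (10.6² − 5.71²) = 62.64 cm^2
Flow into the rod-end port fills the annular volume.
v = Q / A

v ≈ 419 mm/s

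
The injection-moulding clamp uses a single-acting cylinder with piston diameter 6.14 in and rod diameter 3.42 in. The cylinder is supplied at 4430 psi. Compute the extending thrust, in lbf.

F ≈ 1.31e5 lbf

Cap-side area A_cap = π/4 × (6.14 in)² = 29.61 in^2
F = P × A_cap = 4430 psi × A_cap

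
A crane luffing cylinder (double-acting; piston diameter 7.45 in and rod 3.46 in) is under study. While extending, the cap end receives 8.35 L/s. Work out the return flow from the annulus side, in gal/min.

Q_out ≈ 104 gal/min

Cap-side area A_cap = π/4 × (7.45 in)² = 43.59 in^2
Rod-side annular area A_ann = π/4 × (7.45² − 3.46²) = 34.19 in^2
Piston speed v = Q_in/A_cap; rod-end outflow Q_out = v × A_ann = Q_in × A_ann/A_cap.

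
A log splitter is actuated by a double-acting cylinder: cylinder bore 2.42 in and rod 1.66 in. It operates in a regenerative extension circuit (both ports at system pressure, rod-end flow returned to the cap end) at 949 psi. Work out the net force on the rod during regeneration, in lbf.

With equal pressure on both faces, forces on the annular region cancel; the net push is pressure × rod cross-section.
Rod cross-section A_rod = π/4 × (1.66 in)² = 2.164 in^2
F = P × A_rod

F ≈ 2050 lbf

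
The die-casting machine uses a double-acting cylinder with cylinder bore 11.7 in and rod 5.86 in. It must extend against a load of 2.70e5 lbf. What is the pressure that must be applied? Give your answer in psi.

P ≈ 2510 psi

Cap-side area A_cap = π/4 × (11.7 in)² = 107.5 in^2
P = F / A = 2.70e5 lbf / A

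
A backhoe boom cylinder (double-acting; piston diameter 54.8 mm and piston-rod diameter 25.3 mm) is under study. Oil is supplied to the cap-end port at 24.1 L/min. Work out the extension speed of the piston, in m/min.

v ≈ 10.2 m/min

Cap-side area A_cap = π/4 × (54.8 mm)² = 2359 mm^2
v = Q / A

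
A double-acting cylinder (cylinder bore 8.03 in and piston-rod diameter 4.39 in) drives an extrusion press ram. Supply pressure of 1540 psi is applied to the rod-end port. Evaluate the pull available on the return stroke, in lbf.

F ≈ 54700 lbf

Rod-side annular area A_ann = π/4 × (8.03² − 4.39²) = 35.51 in^2
On retraction the pressure acts on the annular area (bore minus rod).
F = P × A_ann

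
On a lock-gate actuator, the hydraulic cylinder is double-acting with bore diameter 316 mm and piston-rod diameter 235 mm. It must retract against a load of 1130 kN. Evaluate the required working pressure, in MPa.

Rod-side annular area A_ann = π/4 × (316² − 235²) = 35050 mm^2
Retraction: pressure acts on the annular area.
P = F / A = 1130 kN / A

P ≈ 32.2 MPa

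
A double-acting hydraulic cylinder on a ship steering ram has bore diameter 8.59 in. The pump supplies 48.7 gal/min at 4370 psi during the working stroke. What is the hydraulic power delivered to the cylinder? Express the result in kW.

W ≈ 92.6 kW

Hydraulic power = P × Q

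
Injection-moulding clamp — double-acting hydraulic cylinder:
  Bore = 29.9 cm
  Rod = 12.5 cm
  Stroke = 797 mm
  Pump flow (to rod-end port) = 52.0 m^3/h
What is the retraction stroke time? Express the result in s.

Rod-side annular area A_ann = π/4 × (29.9² − 12.5²) = 579.4 cm^2
Swept volume V = A × L; t = V / Q = A·L / Q

t ≈ 3.20 s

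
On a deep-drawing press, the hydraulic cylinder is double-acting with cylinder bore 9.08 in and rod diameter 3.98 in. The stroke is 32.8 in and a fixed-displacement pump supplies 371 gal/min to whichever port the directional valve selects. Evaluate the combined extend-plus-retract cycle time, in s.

Cap-side area A_cap = π/4 × (9.08 in)² = 64.75 in^2
Rod-side annular area A_ann = π/4 × (9.08² − 3.98²) = 52.31 in^2
t_ext = A_cap·L/Q = 1.487 s
t_ret = A_ann·L/Q = 1.201 s
t_cycle = t_ext + t_ret

t ≈ 2.69 s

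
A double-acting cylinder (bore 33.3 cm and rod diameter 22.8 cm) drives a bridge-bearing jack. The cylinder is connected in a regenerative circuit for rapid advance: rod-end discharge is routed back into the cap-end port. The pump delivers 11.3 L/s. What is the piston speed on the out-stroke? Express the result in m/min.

In regeneration the rod-end outflow joins the pump flow into the cap end, so the net volume the pump must supply per unit advance equals the rod cross-section area.
Rod cross-section A_rod = π/4 × (22.8 cm)² = 408.3 cm^2
v = Q_pump / A_rod

v ≈ 16.6 m/min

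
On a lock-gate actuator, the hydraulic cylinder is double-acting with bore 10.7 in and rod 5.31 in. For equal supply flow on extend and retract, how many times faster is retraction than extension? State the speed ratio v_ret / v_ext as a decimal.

Cap-side area A_cap = π/4 × (10.7 in)² = 89.92 in^2
Rod-side annular area A_ann = π/4 × (10.7² − 5.31²) = 67.78 in^2
For equal Q, v ∝ 1/A, so v_ret/v_ext = A_cap/A_ann.

v_ret/v_ext ≈ 1.33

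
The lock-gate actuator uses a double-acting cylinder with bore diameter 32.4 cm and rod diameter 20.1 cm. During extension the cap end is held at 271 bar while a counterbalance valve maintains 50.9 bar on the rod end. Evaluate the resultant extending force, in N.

Cap-side area A_cap = π/4 × (32.4 cm)² = 824.5 cm^2
Rod-side annular area A_ann = π/4 × (32.4² − 20.1²) = 507.2 cm^2
Net thrust = P_cap·A_cap − P_rod·A_ann = 2.234e6 N − 2.581e5 N

F ≈ 1.98e6 N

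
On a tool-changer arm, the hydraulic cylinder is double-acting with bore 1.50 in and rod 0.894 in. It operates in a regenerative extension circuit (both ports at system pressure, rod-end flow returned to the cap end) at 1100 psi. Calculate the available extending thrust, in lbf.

With equal pressure on both faces, forces on the annular region cancel; the net push is pressure × rod cross-section.
Rod cross-section A_rod = π/4 × (0.894 in)² = 0.6277 in^2
F = P × A_rod

F ≈ 690 lbf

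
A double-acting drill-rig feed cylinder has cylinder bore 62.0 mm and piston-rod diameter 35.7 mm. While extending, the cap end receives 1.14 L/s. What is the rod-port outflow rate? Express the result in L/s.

Cap-side area A_cap = π/4 × (62.0 mm)² = 3019 mm^2
Rod-side annular area A_ann = π/4 × (62.0² − 35.7²) = 2018 mm^2
Piston speed v = Q_in/A_cap; rod-end outflow Q_out = v × A_ann = Q_in × A_ann/A_cap.

Q_out ≈ 0.762 L/s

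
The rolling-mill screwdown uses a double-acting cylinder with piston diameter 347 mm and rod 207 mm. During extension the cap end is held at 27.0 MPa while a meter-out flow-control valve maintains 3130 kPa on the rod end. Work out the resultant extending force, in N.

F ≈ 2.36e6 N

Cap-side area A_cap = π/4 × (347 mm)² = 94570 mm^2
Rod-side annular area A_ann = π/4 × (347² − 207²) = 60920 mm^2
Net thrust = P_cap·A_cap − P_rod·A_ann = 2.553e6 N − 1.907e5 N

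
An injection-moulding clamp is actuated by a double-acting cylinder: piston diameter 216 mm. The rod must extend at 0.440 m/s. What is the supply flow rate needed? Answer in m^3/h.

Cap-side area A_cap = π/4 × (216 mm)² = 36640 mm^2
Q = A × v

Q ≈ 58.0 m^3/h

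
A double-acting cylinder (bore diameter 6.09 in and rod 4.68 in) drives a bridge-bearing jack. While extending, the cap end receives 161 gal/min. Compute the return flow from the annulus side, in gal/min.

Cap-side area A_cap = π/4 × (6.09 in)² = 29.13 in^2
Rod-side annular area A_ann = π/4 × (6.09² − 4.68²) = 11.93 in^2
Piston speed v = Q_in/A_cap; rod-end outflow Q_out = v × A_ann = Q_in × A_ann/A_cap.

Q_out ≈ 65.9 gal/min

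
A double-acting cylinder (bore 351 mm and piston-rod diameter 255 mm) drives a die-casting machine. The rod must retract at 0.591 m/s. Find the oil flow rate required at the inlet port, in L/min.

Rod-side annular area A_ann = π/4 × (351² − 255²) = 45690 mm^2
Q = A × v

Q ≈ 1620 L/min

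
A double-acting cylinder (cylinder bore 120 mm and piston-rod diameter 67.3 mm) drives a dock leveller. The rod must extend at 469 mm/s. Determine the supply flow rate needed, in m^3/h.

Cap-side area A_cap = π/4 × (120 mm)² = 11310 mm^2
Q = A × v

Q ≈ 19.1 m^3/h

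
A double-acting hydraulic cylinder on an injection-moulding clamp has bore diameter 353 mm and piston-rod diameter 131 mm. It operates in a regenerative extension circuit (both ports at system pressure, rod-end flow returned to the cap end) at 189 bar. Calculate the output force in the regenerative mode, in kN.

With equal pressure on both faces, forces on the annular region cancel; the net push is pressure × rod cross-section.
Rod cross-section A_rod = π/4 × (131 mm)² = 13480 mm^2
F = P × A_rod

F ≈ 255 kN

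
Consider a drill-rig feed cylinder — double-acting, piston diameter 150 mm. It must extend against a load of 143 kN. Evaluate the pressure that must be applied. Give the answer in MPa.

P ≈ 8.09 MPa

Cap-side area A_cap = π/4 × (150 mm)² = 17670 mm^2
P = F / A = 143 kN / A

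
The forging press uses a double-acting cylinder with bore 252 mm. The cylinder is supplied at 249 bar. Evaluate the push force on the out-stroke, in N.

F ≈ 1.24e6 N

Cap-side area A_cap = π/4 × (252 mm)² = 49880 mm^2
F = P × A_cap = 249 bar × A_cap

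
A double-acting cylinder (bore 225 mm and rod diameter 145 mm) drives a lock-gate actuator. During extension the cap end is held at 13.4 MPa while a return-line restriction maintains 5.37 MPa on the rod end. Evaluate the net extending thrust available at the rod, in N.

F ≈ 4.08e5 N

Cap-side area A_cap = π/4 × (225 mm)² = 39760 mm^2
Rod-side annular area A_ann = π/4 × (225² − 145²) = 23250 mm^2
Net thrust = P_cap·A_cap − P_rod·A_ann = 5.328e5 N − 1.248e5 N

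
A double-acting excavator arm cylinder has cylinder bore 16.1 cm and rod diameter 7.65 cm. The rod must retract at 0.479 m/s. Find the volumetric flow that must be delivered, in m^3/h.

Rod-side annular area A_ann = π/4 × (16.1² − 7.65²) = 157.6 cm^2
Q = A × v

Q ≈ 27.2 m^3/h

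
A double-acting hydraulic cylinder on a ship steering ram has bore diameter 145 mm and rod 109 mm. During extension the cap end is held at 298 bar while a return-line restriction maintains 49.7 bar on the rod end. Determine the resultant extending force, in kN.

Cap-side area A_cap = π/4 × (145 mm)² = 16510 mm^2
Rod-side annular area A_ann = π/4 × (145² − 109²) = 7182 mm^2
Net thrust = P_cap·A_cap − P_rod·A_ann = 492.1 kN − 35.69 kN

F ≈ 456 kN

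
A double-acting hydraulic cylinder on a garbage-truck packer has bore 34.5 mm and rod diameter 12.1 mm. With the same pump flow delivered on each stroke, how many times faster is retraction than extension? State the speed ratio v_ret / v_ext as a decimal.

Cap-side area A_cap = π/4 × (34.5 mm)² = 934.8 mm^2
Rod-side annular area A_ann = π/4 × (34.5² − 12.1²) = 819.8 mm^2
For equal Q, v ∝ 1/A, so v_ret/v_ext = A_cap/A_ann.

v_ret/v_ext ≈ 1.14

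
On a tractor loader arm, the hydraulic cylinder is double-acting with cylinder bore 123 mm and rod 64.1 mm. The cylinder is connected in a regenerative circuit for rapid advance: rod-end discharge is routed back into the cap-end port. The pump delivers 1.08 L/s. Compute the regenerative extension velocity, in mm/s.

v ≈ 335 mm/s

In regeneration the rod-end outflow joins the pump flow into the cap end, so the net volume the pump must supply per unit advance equals the rod cross-section area.
Rod cross-section A_rod = π/4 × (64.1 mm)² = 3227 mm^2
v = Q_pump / A_rod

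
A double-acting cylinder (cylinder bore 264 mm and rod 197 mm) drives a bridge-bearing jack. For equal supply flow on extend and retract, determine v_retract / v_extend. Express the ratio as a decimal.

Cap-side area A_cap = π/4 × (264 mm)² = 54740 mm^2
Rod-side annular area A_ann = π/4 × (264² − 197²) = 24260 mm^2
For equal Q, v ∝ 1/A, so v_ret/v_ext = A_cap/A_ann.

v_ret/v_ext ≈ 2.26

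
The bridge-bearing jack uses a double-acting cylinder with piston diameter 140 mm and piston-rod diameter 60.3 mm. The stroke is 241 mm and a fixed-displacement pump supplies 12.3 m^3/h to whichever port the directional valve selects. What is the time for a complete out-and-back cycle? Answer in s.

Cap-side area A_cap = π/4 × (140 mm)² = 15390 mm^2
Rod-side annular area A_ann = π/4 × (140² − 60.3²) = 12540 mm^2
t_ext = A_cap·L/Q = 1.086 s
t_ret = A_ann·L/Q = 0.8844 s
t_cycle = t_ext + t_ret

t ≈ 1.97 s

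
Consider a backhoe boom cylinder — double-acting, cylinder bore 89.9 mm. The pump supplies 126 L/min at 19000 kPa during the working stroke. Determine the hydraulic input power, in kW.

W ≈ 39.9 kW

Hydraulic power = P × Q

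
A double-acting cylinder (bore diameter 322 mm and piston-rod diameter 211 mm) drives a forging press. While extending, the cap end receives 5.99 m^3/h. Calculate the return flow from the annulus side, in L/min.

Q_out ≈ 57.0 L/min

Cap-side area A_cap = π/4 × (322 mm)² = 81430 mm^2
Rod-side annular area A_ann = π/4 × (322² − 211²) = 46470 mm^2
Piston speed v = Q_in/A_cap; rod-end outflow Q_out = v × A_ann = Q_in × A_ann/A_cap.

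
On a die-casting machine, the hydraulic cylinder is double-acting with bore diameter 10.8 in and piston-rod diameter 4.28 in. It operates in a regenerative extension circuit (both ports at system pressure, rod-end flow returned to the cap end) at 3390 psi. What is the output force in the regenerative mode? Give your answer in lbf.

F ≈ 48800 lbf

With equal pressure on both faces, forces on the annular region cancel; the net push is pressure × rod cross-section.
Rod cross-section A_rod = π/4 × (4.28 in)² = 14.39 in^2
F = P × A_rod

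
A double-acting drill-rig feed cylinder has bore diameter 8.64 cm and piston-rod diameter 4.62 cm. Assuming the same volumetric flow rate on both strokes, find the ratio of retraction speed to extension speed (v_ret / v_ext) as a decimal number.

Cap-side area A_cap = π/4 × (8.64 cm)² = 58.63 cm^2
Rod-side annular area A_ann = π/4 × (8.64² − 4.62²) = 41.87 cm^2
For equal Q, v ∝ 1/A, so v_ret/v_ext = A_cap/A_ann.

v_ret/v_ext ≈ 1.40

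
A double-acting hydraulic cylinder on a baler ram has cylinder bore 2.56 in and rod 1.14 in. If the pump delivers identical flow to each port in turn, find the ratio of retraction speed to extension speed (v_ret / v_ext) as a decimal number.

Cap-side area A_cap = π/4 × (2.56 in)² = 5.147 in^2
Rod-side annular area A_ann = π/4 × (2.56² − 1.14²) = 4.126 in^2
For equal Q, v ∝ 1/A, so v_ret/v_ext = A_cap/A_ann.

v_ret/v_ext ≈ 1.25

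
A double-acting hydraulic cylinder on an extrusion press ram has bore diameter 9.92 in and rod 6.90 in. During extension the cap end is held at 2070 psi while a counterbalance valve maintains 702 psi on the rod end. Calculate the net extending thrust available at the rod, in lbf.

F ≈ 1.32e5 lbf

Cap-side area A_cap = π/4 × (9.92 in)² = 77.29 in^2
Rod-side annular area A_ann = π/4 × (9.92² − 6.90²) = 39.90 in^2
Net thrust = P_cap·A_cap − P_rod·A_ann = 1.600e5 lbf − 28010 lbf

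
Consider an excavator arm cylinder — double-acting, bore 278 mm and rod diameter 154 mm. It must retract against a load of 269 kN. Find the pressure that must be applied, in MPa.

P ≈ 6.39 MPa

Rod-side annular area A_ann = π/4 × (278² − 154²) = 42070 mm^2
Retraction: pressure acts on the annular area.
P = F / A = 269 kN / A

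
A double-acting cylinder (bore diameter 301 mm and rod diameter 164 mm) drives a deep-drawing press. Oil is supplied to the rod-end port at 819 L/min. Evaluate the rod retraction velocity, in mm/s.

v ≈ 273 mm/s

Rod-side annular area A_ann = π/4 × (301² − 164²) = 50030 mm^2
Flow into the rod-end port fills the annular volume.
v = Q / A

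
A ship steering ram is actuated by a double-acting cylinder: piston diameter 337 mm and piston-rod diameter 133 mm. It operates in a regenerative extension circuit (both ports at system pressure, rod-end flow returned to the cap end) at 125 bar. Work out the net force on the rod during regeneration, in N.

With equal pressure on both faces, forces on the annular region cancel; the net push is pressure × rod cross-section.
Rod cross-section A_rod = π/4 × (133 mm)² = 13890 mm^2
F = P × A_rod

F ≈ 1.74e5 N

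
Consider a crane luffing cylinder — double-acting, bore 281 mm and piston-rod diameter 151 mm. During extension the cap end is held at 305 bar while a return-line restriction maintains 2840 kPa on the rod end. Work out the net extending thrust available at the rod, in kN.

Cap-side area A_cap = π/4 × (281 mm)² = 62020 mm^2
Rod-side annular area A_ann = π/4 × (281² − 151²) = 44110 mm^2
Net thrust = P_cap·A_cap − P_rod·A_ann = 1891 kN − 125.3 kN

F ≈ 1770 kN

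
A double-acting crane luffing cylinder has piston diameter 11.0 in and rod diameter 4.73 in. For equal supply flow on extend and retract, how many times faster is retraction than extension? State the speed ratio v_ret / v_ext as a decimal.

v_ret/v_ext ≈ 1.23

Cap-side area A_cap = π/4 × (11.0 in)² = 95.03 in^2
Rod-side annular area A_ann = π/4 × (11.0² − 4.73²) = 77.46 in^2
For equal Q, v ∝ 1/A, so v_ret/v_ext = A_cap/A_ann.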